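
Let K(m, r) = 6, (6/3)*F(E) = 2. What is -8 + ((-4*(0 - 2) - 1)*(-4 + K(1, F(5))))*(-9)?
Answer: -134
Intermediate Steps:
F(E) = 1 (F(E) = (1/2)*2 = 1)
-8 + ((-4*(0 - 2) - 1)*(-4 + K(1, F(5))))*(-9) = -8 + ((-4*(0 - 2) - 1)*(-4 + 6))*(-9) = -8 + ((-4*(-2) - 1)*2)*(-9) = -8 + ((8 - 1)*2)*(-9) = -8 + (7*2)*(-9) = -8 + 14*(-9) = -8 - 126 = -134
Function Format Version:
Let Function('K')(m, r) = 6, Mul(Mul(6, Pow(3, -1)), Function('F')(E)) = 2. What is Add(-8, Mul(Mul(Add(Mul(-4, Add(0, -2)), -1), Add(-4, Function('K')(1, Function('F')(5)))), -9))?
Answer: -134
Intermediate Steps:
Function('F')(E) = 1 (Function('F')(E) = Mul(Rational(1, 2), 2) = 1)
Add(-8, Mul(Mul(Add(Mul(-4, Add(0, -2)), -1), Add(-4, Function('K')(1, Function('F')(5)))), -9)) = Add(-8, Mul(Mul(Add(Mul(-4, Add(0, -2)), -1), Add(-4, 6)), -9)) = Add(-8, Mul(Mul(Add(Mul(-4, -2), -1), 2), -9)) = Add(-8, Mul(Mul(Add(8, -1), 2), -9)) = Add(-8, Mul(Mul(7, 2), -9)) = Add(-8, Mul(14, -9)) = Add(-8, -126) = -134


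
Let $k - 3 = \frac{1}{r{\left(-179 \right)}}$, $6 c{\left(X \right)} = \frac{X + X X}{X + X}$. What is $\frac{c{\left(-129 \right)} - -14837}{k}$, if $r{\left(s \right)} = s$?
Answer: $\frac{7961741}{1608} \approx 4951.3$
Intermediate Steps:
$c{\left(X \right)} = \frac{X + X^{2}}{12 X}$ ($c{\left(X \right)} = \frac{\left(X + X X\right) \frac{1}{X + X}}{6} = \frac{\left(X + X^{2}\right) \frac{1}{2 X}}{6} = \frac{\frac{1}{2} \frac{1}{X} \left(X + X^{2}\right)}{6} = \frac{X + X^{2}}{12 X}$)
$k = \frac{536}{179}$ ($k = 3 + \frac{1}{-179} = 3 - \frac{1}{179} = \frac{536}{179} \approx 2.9944$)
$\frac{c{\left(-129 \right)} - -14837}{k} = \frac{\left(\frac{1}{12} + \frac{1}{12} \left(-129\right)\right) - -14837}{\frac{536}{179}} = \left(\left(\frac{1}{12} - \frac{43}{4}\right) + 14837\right) \frac{179}{536} = \left(- \frac{32}{3} + 14837\right) \frac{179}{536} = \frac{44479}{3} \cdot \frac{179}{536} = \frac{7961741}{1608}$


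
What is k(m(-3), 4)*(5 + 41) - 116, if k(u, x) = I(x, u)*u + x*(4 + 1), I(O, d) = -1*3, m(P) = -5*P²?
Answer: 7014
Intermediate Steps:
I(O, d) = -3
k(u, x) = -3*u + 5*x (k(u, x) = -3*u + x*(4 + 1) = -3*u + x*5 = -3*u + 5*x)
k(m(-3), 4)*(5 + 41) - 116 = (-(-15)*(-3)² + 5*4)*(5 + 41) - 116 = (-(-15)*9 + 20)*46 - 116 = (-3*(-45) + 20)*46 - 116 = (135 + 20)*46 - 116 = 155*46 - 116 = 7130 - 116 = 7014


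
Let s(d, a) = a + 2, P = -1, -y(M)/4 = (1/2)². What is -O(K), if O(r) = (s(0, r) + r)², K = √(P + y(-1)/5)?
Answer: ⅘ - 8*I*√30/5 ≈ 0.8 - 8.7636*I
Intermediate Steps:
y(M) = -1 (y(M) = -4*(1/2)² = -4*(½)² = -4*¼ = -1)
s(d, a) = 2 + a
K = I*√30/5 (K = √(-1 - 1/5) = √(-1 - 1*⅕) = √(-1 - ⅕) = √(-6/5) = I*√30/5 ≈ 1.0954*I)
O(r) = (2 + 2*r)² (O(r) = ((2 + r) + r)² = (2 + 2*r)²)
-O(K) = -4*(1 + I*√30/5)²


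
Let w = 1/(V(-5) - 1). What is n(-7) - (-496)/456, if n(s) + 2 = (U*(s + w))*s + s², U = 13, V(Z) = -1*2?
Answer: 13593/19 ≈ 715.42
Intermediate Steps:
V(Z) = -2
w = -⅓ (w = 1/(-2 - 1) = 1/(-3) = -⅓ ≈ -0.33333)
n(s) = -2 + s² + s*(-13/3 + 13*s) (n(s) = -2 + ((13*(s - ⅓))*s + s²) = -2 + ((13*(-⅓ + s))*s + s²) = -2 + ((-13/3 + 13*s)*s + s²) = -2 + (s*(-13/3 + 13*s) + s²) = -2 + (s² + s*(-13/3 + 13*s)) = -2 + s² + s*(-13/3 + 13*s))
n(-7) - (-496)/456 = (-2 + 14*(-7)² - 13/3*(-7)) - (-496)/456 = (-2 + 14*49 + 91/3) - (-496)/456 = (-2 + 686 + 91/3) - 1*(-62/57) = 2143/3 + 62/57 = 13593/19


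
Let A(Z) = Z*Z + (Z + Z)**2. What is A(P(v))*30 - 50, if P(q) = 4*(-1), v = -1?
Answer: 2350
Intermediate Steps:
P(q) = -4
A(Z) = 5*Z**2 (A(Z) = Z**2 + (2*Z)**2 = Z**2 + 4*Z**2 = 5*Z**2)
A(P(v))*30 - 50 = (5*(-4)**2)*30 - 50 = (5*16)*30 - 50 = 80*30 - 50 = 2400 - 50 = 2350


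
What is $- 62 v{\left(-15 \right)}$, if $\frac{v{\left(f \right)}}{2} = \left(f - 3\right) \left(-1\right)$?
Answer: $-2232$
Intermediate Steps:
$v{\left(f \right)} = 6 - 2 f$ ($v{\left(f \right)} = 2 \left(f - 3\right) \left(-1\right) = 2 \left(-3 + f\right) \left(-1\right) = 2 \left(3 - f\right) = 6 - 2 f$)
$- 62 v{\left(-15 \right)} = - 62 \left(6 - -30\right) = - 62 \left(6 + 30\right) = \left(-62\right) 36 = -2232$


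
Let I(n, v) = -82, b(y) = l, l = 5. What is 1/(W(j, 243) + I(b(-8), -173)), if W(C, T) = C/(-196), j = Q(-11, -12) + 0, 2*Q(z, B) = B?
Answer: -98/8033 ≈ -0.012200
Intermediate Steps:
b(y) = 5
Q(z, B) = B/2
j = -6 (j = (½)*(-12) + 0 = -6 + 0 = -6)
W(C, T) = -C/196 (W(C, T) = C*(-1/196) = -C/196)
1/(W(j, 243) + I(b(-8), -173)) = 1/(-1/196*(-6) - 82) = 1/(3/98 - 82) = 1/(-8033/98) = -98/8033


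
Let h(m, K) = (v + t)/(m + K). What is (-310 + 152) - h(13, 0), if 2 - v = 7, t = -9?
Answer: -2040/13 ≈ -156.92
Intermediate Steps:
v = -5 (v = 2 - 1*7 = 2 - 7 = -5)
h(m, K) = -14/(K + m) (h(m, K) = (-5 - 9)/(m + K) = -14/(K + m))
(-310 + 152) - h(13, 0) = (-310 + 152) - (-14)/(0 + 13) = -158 - (-14)/13 = -158 - 1*(-14/13) = -158 + 14/13 = -2040/13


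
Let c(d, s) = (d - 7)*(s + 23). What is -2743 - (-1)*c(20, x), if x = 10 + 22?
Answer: -2028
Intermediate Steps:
x = 32
c(d, s) = (-7 + d)*(23 + s)
-2743 - (-1)*c(20, x) = -2743 - (-1)*(-161 - 7*32 + 23*20 + 20*32) = -2743 - (-1)*(-161 - 224 + 460 + 640) = -2743 - (-1)*715 = -2743 - 1*(-715) = -2743 + 715 = -2028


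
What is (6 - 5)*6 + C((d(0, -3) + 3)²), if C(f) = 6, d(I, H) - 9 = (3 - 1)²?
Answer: 12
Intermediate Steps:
d(I, H) = 13 (d(I, H) = 9 + (3 - 1)² = 9 + 2² = 9 + 4 = 13)
(6 - 5)*6 + C((d(0, -3) + 3)²) = (6 - 5)*6 + 6 = 1*6 + 6 = 6 + 6 = 12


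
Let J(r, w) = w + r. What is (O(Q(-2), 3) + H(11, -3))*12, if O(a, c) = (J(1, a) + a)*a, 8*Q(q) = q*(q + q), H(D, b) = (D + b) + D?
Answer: 264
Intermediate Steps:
H(D, b) = b + 2*D
J(r, w) = r + w
Q(q) = q²/4 (Q(q) = (q*(q + q))/8 = (q*(2*q))/8 = (2*q²)/8 = q²/4)
O(a, c) = a*(1 + 2*a) (O(a, c) = ((1 + a) + a)*a = (1 + 2*a)*a = a*(1 + 2*a))
(O(Q(-2), 3) + H(11, -3))*12 = (((¼)*(-2)²)*(1 + 2*((¼)*(-2)²)) + (-3 + 2*11))*12 = (((¼)*4)*(1 + 2*((¼)*4)) + (-3 + 22))*12 = (1*(1 + 2*1) + 19)*12 = (1*(1 + 2) + 19)*12 = (1*3 + 19)*12 = (3 + 19)*12 = 22*12 = 264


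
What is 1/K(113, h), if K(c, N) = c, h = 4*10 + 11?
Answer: 1/113 ≈ 0.0088496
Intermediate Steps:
h = 51 (h = 40 + 11 = 51)
1/K(113, h) = 1/113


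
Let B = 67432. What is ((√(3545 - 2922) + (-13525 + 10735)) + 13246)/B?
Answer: 1307/8429 + √623/67432 ≈ 0.15543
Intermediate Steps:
((√(3545 - 2922) + (-13525 + 10735)) + 13246)/B = ((√(3545 - 2922) + (-13525 + 10735)) + 13246)/67432 = ((√623 - 2790) + 13246)*(1/67432) = ((-2790 + √623) + 13246)*(1/67432) = (10456 + √623)*(1/67432) = 1307/8429 + √623/67432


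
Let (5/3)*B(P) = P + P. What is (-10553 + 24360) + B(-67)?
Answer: 68633/5 ≈ 13727.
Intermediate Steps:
B(P) = 6*P/5 (B(P) = 3*(P + P)/5 = 3*(2*P)/5 = 6*P/5)
(-10553 + 24360) + B(-67) = (-10553 + 24360) + (6/5)*(-67) = 13807 - 402/5 = 68633/5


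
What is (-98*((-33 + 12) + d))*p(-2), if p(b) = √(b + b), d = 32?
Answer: -2156*I ≈ -2156.0*I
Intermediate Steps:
p(b) = √2*√b (p(b) = √(2*b) = √2*√b)
(-98*((-33 + 12) + d))*p(-2) = (-98*((-33 + 12) + 32))*(√2*√(-2)) = (-98*(-21 + 32))*(√2*(I*√2)) = (-98*11)*(2*I) = -2156*I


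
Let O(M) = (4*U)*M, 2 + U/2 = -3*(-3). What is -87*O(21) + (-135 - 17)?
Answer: -102464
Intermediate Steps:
U = 14 (U = -4 + 2*(-3*(-3)) = -4 + 2*9 = -4 + 18 = 14)
O(M) = 56*M (O(M) = (4*14)*M = 56*M)
-87*O(21) + (-135 - 17) = -4872*21 + (-135 - 17) = -87*1176 - 152 = -102312 - 152 = -102464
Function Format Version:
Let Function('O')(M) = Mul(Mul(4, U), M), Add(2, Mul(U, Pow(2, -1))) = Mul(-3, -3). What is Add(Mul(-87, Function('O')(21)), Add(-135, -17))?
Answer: -102464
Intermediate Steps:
U = 14 (U = Add(-4, Mul(2, Mul(-3, -3))) = Add(-4, Mul(2, 9)) = Add(-4, 18) = 14)
Function('O')(M) = Mul(56, M) (Function('O')(M) = Mul(Mul(4, 14), M) = Mul(56, M))
Add(Mul(-87, Function('O')(21)), Add(-135, -17)) = Add(Mul(-87, Mul(56, 21)), Add(-135, -17)) = Add(Mul(-87, 1176), -152) = Add(-102312, -152) = -102464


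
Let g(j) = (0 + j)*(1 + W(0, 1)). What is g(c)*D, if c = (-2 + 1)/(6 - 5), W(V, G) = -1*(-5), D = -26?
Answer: 156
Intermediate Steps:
W(V, G) = 5
c = -1 (c = -1/1 = -1*1 = -1)
g(j) = 6*j (g(j) = (0 + j)*(1 + 5) = j*6 = 6*j)
g(c)*D = (6*(-1))*(-26) = -6*(-26) = 156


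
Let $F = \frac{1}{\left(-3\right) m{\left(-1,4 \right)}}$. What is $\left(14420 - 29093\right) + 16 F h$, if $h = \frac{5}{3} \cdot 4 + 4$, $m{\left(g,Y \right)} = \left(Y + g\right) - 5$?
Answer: $- \frac{131801}{9} \approx -14645.0$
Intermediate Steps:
$m{\left(g,Y \right)} = -5 + Y + g$
$h = \frac{32}{3}$ ($h = 5 \cdot \frac{1}{3} \cdot 4 + 4 = \frac{5}{3} \cdot 4 + 4 = \frac{20}{3} + 4 = \frac{32}{3} \approx 10.667$)
$F = \frac{1}{6}$ ($F = \frac{1}{\left(-3\right) \left(-5 + 4 - 1\right)} = \frac{1}{\left(-3\right) \left(-2\right)} = \frac{1}{6} \approx 0.16667$)
$\left(14420 - 29093\right) + 16 F h = \left(14420 - 29093\right) + 16 \cdot \frac{1}{6} \cdot \frac{32}{3} = -14673 + \frac{8}{3} \cdot \frac{32}{3} = -14673 + \frac{256}{9} = - \frac{131801}{9}$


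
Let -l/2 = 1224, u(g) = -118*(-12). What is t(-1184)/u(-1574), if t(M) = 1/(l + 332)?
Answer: -1/2996256 ≈ -3.3375e-7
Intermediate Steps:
u(g) = 1416
l = -2448 (l = -2*1224 = -2448)
t(M) = -1/2116 (t(M) = 1/(-2448 + 332) = 1/(-2116) = -1/2116)
t(-1184)/u(-1574) = -1/2116/1416 = -1/2116*1/1416 = -1/2996256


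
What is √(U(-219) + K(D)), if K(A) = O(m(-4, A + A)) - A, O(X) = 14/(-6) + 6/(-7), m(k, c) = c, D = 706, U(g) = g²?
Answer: 4*√1302378/21 ≈ 217.37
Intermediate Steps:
O(X) = -67/21 (O(X) = 14*(-⅙) + 6*(-⅐) = -7/3 - 6/7 = -67/21)
K(A) = -67/21 - A
√(U(-219) + K(D)) = √((-219)² + (-67/21 - 1*706)) = √(47961 + (-67/21 - 706)) = √(47961 - 14893/21) = √(992288/21) = 4*√1302378/21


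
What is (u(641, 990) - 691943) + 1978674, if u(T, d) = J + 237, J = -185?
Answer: 1286783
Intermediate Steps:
u(T, d) = 52 (u(T, d) = -185 + 237 = 52)
(u(641, 990) - 691943) + 1978674 = (52 - 691943) + 1978674 = -691891 + 1978674 = 1286783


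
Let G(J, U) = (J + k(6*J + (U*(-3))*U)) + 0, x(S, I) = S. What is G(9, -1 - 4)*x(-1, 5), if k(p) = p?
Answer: 12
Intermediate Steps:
G(J, U) = -3*U**2 + 7*J (G(J, U) = (J + (6*J + (U*(-3))*U)) + 0 = (J + (6*J + (-3*U)*U)) + 0 = (J + (6*J - 3*U**2)) + 0 = (J + (-3*U**2 + 6*J)) + 0 = (-3*U**2 + 7*J) + 0 = -3*U**2 + 7*J)
G(9, -1 - 4)*x(-1, 5) = (-3*(-1 - 4)**2 + 7*9)*(-1) = (-3*(-5)**2 + 63)*(-1) = (-3*25 + 63)*(-1) = (-75 + 63)*(-1) = -12*(-1) = 12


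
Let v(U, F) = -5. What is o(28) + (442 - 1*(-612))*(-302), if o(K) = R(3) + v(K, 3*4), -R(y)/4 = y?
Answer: -318325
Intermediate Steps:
R(y) = -4*y
o(K) = -17 (o(K) = -4*3 - 5 = -12 - 5 = -17)
o(28) + (442 - 1*(-612))*(-302) = -17 + (442 - 1*(-612))*(-302) = -17 + (442 + 612)*(-302) = -17 + 1054*(-302) = -17 - 318308 = -318325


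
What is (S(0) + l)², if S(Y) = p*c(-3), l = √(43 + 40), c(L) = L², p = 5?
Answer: (45 + √83)² ≈ 2927.9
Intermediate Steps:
l = √83 ≈ 9.1104
S(Y) = 45 (S(Y) = 5*(-3)² = 5*9 = 45)
(S(0) + l)² = (45 + √83)²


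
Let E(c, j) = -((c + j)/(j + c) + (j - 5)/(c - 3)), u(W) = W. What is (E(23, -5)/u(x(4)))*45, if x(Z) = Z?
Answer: -45/8 ≈ -5.6250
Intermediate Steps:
E(c, j) = -1 - (-5 + j)/(-3 + c) (E(c, j) = -((c + j)/(c + j) + (-5 + j)/(-3 + c)) = -(1 + (-5 + j)/(-3 + c)) = -1 - (-5 + j)/(-3 + c))
(E(23, -5)/u(x(4)))*45 = (((8 - 1*23 - 1*(-5))/(-3 + 23))/4)*45 = (((8 - 23 + 5)/20)*(¼))*45 = (((1/20)*(-10))*(¼))*45 = -½*¼*45 = -⅛*45 = -45/8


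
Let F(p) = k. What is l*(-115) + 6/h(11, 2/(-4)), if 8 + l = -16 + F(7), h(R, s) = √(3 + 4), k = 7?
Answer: 1955 + 6*√7/7 ≈ 1957.3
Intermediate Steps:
F(p) = 7
h(R, s) = √7
l = -17 (l = -8 + (-16 + 7) = -8 - 9 = -17)
l*(-115) + 6/h(11, 2/(-4)) = -17*(-115) + 6/(√7) = 1955 + 6*(√7/7) = 1955 + 6*√7/7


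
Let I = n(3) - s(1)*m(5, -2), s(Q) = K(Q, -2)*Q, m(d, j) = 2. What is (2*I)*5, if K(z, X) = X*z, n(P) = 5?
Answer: 90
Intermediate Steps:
s(Q) = -2*Q**2 (s(Q) = (-2*Q)*Q = -2*Q**2)
I = 9 (I = 5 - (-2*1**2)*2 = 5 - (-2*1)*2 = 5 - (-2)*2 = 5 - 1*(-4) = 5 + 4 = 9)
(2*I)*5 = (2*9)*5 = 18*5 = 90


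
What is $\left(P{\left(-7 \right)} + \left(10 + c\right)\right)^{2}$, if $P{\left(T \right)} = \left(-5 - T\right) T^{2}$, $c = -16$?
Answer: $8464$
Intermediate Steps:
$P{\left(T \right)} = T^{2} \left(-5 - T\right)$
$\left(P{\left(-7 \right)} + \left(10 + c\right)\right)^{2} = \left(\left(-7\right)^{2} \left(-5 - -7\right) + \left(10 - 16\right)\right)^{2} = \left(49 \left(-5 + 7\right) - 6\right)^{2} = \left(49 \cdot 2 - 6\right)^{2} = \left(98 - 6\right)^{2} = 92^{2} = 8464$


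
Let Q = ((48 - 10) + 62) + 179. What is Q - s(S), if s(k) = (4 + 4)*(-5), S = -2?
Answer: 319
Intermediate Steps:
Q = 279 (Q = (38 + 62) + 179 = 100 + 179 = 279)
s(k) = -40 (s(k) = 8*(-5) = -40)
Q - s(S) = 279 - 1*(-40) = 279 + 40 = 319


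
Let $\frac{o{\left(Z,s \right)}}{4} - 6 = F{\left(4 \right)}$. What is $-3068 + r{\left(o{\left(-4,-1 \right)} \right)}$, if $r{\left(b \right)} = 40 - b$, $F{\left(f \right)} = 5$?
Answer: $-3072$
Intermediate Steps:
$o{\left(Z,s \right)} = 44$ ($o{\left(Z,s \right)} = 24 + 4 \cdot 5 = 24 + 20 = 44$)
$-3068 + r{\left(o{\left(-4,-1 \right)} \right)} = -3068 + \left(40 - 44\right) = -3068 - 4 = -3072$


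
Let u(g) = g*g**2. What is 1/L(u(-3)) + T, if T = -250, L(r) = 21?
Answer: -5249/21 ≈ -249.95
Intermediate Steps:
u(g) = g**3
1/L(u(-3)) + T = 1/21 - 250 = -5249/21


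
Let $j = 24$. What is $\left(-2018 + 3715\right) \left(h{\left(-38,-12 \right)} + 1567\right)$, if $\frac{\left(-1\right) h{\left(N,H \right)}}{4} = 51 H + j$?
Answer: $6650543$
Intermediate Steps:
$h{\left(N,H \right)} = -96 - 204 H$ ($h{\left(N,H \right)} = - 4 \left(51 H + 24\right) = - 4 \left(24 + 51 H\right) = -96 - 204 H$)
$\left(-2018 + 3715\right) \left(h{\left(-38,-12 \right)} + 1567\right) = \left(-2018 + 3715\right) \left(\left(-96 - -2448\right) + 1567\right) = 1697 \left(\left(-96 + 2448\right) + 1567\right) = 1697 \left(2352 + 1567\right) = 1697 \cdot 3919 = 6650543$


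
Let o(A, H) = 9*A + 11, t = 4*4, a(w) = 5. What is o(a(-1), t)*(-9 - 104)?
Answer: -6328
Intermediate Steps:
t = 16
o(A, H) = 11 + 9*A
o(a(-1), t)*(-9 - 104) = (11 + 9*5)*(-9 - 104) = (11 + 45)*(-113) = 56*(-113) = -6328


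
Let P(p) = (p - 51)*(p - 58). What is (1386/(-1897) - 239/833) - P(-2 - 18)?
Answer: -1250394437/225743 ≈ -5539.0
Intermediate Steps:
P(p) = (-58 + p)*(-51 + p) (P(p) = (-51 + p)*(-58 + p) = (-58 + p)*(-51 + p))
(1386/(-1897) - 239/833) - P(-2 - 18) = (1386/(-1897) - 239/833) - (2958 + (-2 - 18)² - 109*(-2 - 18)) = (1386*(-1/1897) - 239*1/833) - (2958 + (-20)² - 109*(-20)) = (-198/271 - 239/833) - (2958 + 400 + 2180) = -229703/225743 - 1*5538 = -229703/225743 - 5538 = -1250394437/225743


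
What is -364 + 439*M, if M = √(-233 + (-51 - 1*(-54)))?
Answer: -364 + 439*I*√230 ≈ -364.0 + 6657.8*I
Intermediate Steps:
M = I*√230 (M = √(-233 + (-51 + 54)) = √(-233 + 3) = √(-230) = I*√230 ≈ 15.166*I)
-364 + 439*M = -364 + 439*(I*√230) = -364 + 439*I*√230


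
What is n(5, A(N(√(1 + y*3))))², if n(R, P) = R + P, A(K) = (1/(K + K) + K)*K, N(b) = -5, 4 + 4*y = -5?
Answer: 3721/4 ≈ 930.25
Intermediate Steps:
y = -9/4 (y = -1 + (¼)*(-5) = -1 - 5/4 = -9/4 ≈ -2.2500)
A(K) = K*(K + 1/(2*K)) (A(K) = (1/(2*K) + K)*K = (K + 1/(2*K))*K = K*(K + 1/(2*K)))
n(R, P) = P + R
n(5, A(N(√(1 + y*3))))² = ((½ + (-5)²) + 5)² = ((½ + 25) + 5)² = (51/2 + 5)² = (61/2)² = 3721/4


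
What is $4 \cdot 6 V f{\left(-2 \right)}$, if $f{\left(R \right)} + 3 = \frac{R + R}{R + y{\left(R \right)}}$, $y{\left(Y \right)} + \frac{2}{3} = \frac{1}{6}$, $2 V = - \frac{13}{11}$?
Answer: $\frac{1092}{55} \approx 19.855$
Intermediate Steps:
$V = - \frac{13}{22}$ ($V = \frac{\left(-13\right) \frac{1}{11}}{2} = \frac{1}{2} \left(- \frac{13}{11}\right) = - \frac{13}{22} \approx -0.59091$)
$y{\left(Y \right)} = - \frac{1}{2}$ ($y{\left(Y \right)} = - \frac{2}{3} + \frac{1}{6} = - \frac{1}{2}$)
$f{\left(R \right)} = -3 + \frac{2 R}{- \frac{1}{2} + R}$ ($f{\left(R \right)} = -3 + \frac{R + R}{R - \frac{1}{2}} = -3 + \frac{2 R}{- \frac{1}{2} + R}$)
$4 \cdot 6 V f{\left(-2 \right)} = 4 \cdot 6 \left(- \frac{13}{22}\right) \frac{3 - -4}{-1 + 2 \left(-2\right)} = 24 \left(- \frac{13}{22}\right) \frac{3 + 4}{-1 - 4} = - \frac{156 \frac{1}{-5} \cdot 7}{11} = - \frac{156 \left(\left(- \frac{1}{5}\right) 7\right)}{11} = \left(- \frac{156}{11}\right) \left(- \frac{7}{5}\right) = \frac{1092}{55}$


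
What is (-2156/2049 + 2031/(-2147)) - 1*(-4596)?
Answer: 20209946537/4399203 ≈ 4594.0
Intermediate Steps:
(-2156/2049 + 2031/(-2147)) - 1*(-4596) = (-2156*1/2049 + 2031*(-1/2147)) + 4596 = (-2156/2049 - 2031/2147) + 4596 = -8790451/4399203 + 4596 = 20209946537/4399203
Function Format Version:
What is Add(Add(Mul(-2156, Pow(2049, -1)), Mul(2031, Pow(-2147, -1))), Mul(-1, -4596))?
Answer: Rational(20209946537, 4399203) ≈ 4594.0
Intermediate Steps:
Add(Add(Mul(-2156, Pow(2049, -1)), Mul(2031, Pow(-2147, -1))), Mul(-1, -4596)) = Add(Add(Mul(-2156, Rational(1, 2049)), Mul(2031, Rational(-1, 2147))), 4596) = Add(Add(Rational(-2156, 2049), Rational(-2031, 2147)), 4596) = Add(Rational(-8790451, 4399203), 4596) = Rational(20209946537, 4399203)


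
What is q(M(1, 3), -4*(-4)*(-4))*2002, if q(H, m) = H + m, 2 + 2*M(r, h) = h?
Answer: -127127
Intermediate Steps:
M(r, h) = -1 + h/2
q(M(1, 3), -4*(-4)*(-4))*2002 = ((-1 + (½)*3) - 4*(-4)*(-4))*2002 = ((-1 + 3/2) + 16*(-4))*2002 = (½ - 64)*2002 = -127/2*2002 = -127127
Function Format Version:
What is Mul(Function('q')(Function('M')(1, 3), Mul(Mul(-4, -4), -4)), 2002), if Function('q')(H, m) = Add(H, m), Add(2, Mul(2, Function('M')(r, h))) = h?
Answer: -127127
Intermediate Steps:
Function('M')(r, h) = Add(-1, Mul(Rational(1, 2), h))
Mul(Function('q')(Function('M')(1, 3), Mul(Mul(-4, -4), -4)), 2002) = Mul(Add(Add(-1, Mul(Rational(1, 2), 3)), Mul(Mul(-4, -4), -4)), 2002) = Mul(Add(Add(-1, Rational(3, 2)), Mul(16, -4)), 2002) = Mul(Add(Rational(1, 2), -64), 2002) = Mul(Rational(-127, 2), 2002) = -127127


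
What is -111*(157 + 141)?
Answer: -33078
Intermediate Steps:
-111*(157 + 141) = -111*298 = -33078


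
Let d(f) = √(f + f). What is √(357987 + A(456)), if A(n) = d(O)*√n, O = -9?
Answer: √(357987 + 12*I*√57) ≈ 598.32 + 0.076*I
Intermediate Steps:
d(f) = √2*√f (d(f) = √(2*f) = √2*√f)
A(n) = 3*I*√2*√n (A(n) = (√2*√(-9))*√n = (√2*(3*I))*√n = (3*I*√2)*√n = 3*I*√2*√n)
√(357987 + A(456)) = √(357987 + 3*I*√2*√456) = √(357987 + 3*I*√2*(2*√114)) = √(357987 + 12*I*√57)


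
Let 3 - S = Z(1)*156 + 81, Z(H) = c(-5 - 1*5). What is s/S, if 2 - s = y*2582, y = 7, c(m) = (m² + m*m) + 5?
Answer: 1004/1781 ≈ 0.56373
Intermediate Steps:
c(m) = 5 + 2*m² (c(m) = (m² + m²) + 5 = 2*m² + 5 = 5 + 2*m²)
Z(H) = 205 (Z(H) = 5 + 2*(-5 - 1*5)² = 5 + 2*(-5 - 5)² = 5 + 2*(-10)² = 5 + 2*100 = 5 + 200 = 205)
S = -32058 (S = 3 - (205*156 + 81) = 3 - (31980 + 81) = 3 - 1*32061 = 3 - 32061 = -32058)
s = -18072 (s = 2 - 7*2582 = 2 - 1*18074 = 2 - 18074 = -18072)
s/S = -18072/(-32058) = -18072*(-1/32058) = 1004/1781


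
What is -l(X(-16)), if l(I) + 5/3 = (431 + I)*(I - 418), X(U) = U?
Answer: 540335/3 ≈ 1.8011e+5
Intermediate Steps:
l(I) = -5/3 + (-418 + I)*(431 + I) (l(I) = -5/3 + (431 + I)*(I - 418) = -5/3 + (431 + I)*(-418 + I) = -5/3 + (-418 + I)*(431 + I))
-l(X(-16)) = -(-540479/3 + (-16)**2 + 13*(-16)) = -(-540479/3 + 256 - 208) = -1*(-540335/3) = 540335/3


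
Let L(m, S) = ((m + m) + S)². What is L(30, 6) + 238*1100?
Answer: 266156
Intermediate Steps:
L(m, S) = (S + 2*m)² (L(m, S) = (2*m + S)² = (S + 2*m)²)
L(30, 6) + 238*1100 = (6 + 2*30)² + 238*1100 = (6 + 60)² + 261800 = 66² + 261800 = 4356 + 261800 = 266156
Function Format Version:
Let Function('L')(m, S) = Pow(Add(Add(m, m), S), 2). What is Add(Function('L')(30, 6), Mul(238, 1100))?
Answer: 266156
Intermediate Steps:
Function('L')(m, S) = Pow(Add(S, Mul(2, m)), 2) (Function('L')(m, S) = Pow(Add(Mul(2, m), S), 2) = Pow(Add(S, Mul(2, m)), 2))
Add(Function('L')(30, 6), Mul(238, 1100)) = Add(Pow(Add(6, Mul(2, 30)), 2), Mul(238, 1100)) = Add(Pow(Add(6, 60), 2), 261800) = Add(Pow(66, 2), 261800) = Add(4356, 261800) = 266156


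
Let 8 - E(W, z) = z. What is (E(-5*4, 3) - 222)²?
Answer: 47089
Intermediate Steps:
E(W, z) = 8 - z
(E(-5*4, 3) - 222)² = ((8 - 1*3) - 222)² = ((8 - 3) - 222)² = (5 - 222)² = (-217)² = 47089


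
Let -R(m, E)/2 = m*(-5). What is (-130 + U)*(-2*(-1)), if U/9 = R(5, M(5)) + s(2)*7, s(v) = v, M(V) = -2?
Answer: 892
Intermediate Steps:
R(m, E) = 10*m (R(m, E) = -2*m*(-5) = -(-10)*m = 10*m)
U = 576 (U = 9*(10*5 + 2*7) = 9*(50 + 14) = 9*64 = 576)
(-130 + U)*(-2*(-1)) = (-130 + 576)*(-2*(-1)) = 446*2 = 892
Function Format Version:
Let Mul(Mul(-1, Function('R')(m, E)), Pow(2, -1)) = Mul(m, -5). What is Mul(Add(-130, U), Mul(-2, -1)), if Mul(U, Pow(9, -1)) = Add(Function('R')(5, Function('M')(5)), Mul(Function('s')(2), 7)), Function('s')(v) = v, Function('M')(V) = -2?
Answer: 892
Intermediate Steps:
Function('R')(m, E) = Mul(10, m) (Function('R')(m, E) = Mul(-2, Mul(m, -5)) = Mul(-2, Mul(-5, m)) = Mul(10, m))
U = 576 (U = Mul(9, Add(Mul(10, 5), Mul(2, 7))) = Mul(9, Add(50, 14)) = Mul(9, 64) = 576)
Mul(Add(-130, U), Mul(-2, -1)) = Mul(Add(-130, 576), Mul(-2, -1)) = Mul(446, 2) = 892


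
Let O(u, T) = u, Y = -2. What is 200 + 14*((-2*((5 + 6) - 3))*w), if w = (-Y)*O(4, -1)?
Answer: -1592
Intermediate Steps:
w = 8 (w = -1*(-2)*4 = 2*4 = 8)
200 + 14*((-2*((5 + 6) - 3))*w) = 200 + 14*(-2*((5 + 6) - 3)*8) = 200 + 14*(-2*(11 - 3)*8) = 200 + 14*(-2*8*8) = 200 + 14*(-16*8) = 200 + 14*(-128) = 200 - 1792 = -1592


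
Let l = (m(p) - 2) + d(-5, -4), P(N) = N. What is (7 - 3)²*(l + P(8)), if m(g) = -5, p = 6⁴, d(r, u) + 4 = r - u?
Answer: -64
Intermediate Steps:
d(r, u) = -4 + r - u (d(r, u) = -4 + (r - u) = -4 + r - u)
p = 1296
l = -12 (l = (-5 - 2) + (-4 - 5 - 1*(-4)) = -7 + (-4 - 5 + 4) = -7 - 5 = -12)
(7 - 3)²*(l + P(8)) = (7 - 3)²*(-12 + 8) = 4²*(-4) = 16*(-4) = -64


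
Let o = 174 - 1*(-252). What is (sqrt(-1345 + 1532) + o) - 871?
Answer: -445 + sqrt(187) ≈ -431.33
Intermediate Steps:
o = 426 (o = 174 + 252 = 426)
(sqrt(-1345 + 1532) + o) - 871 = (sqrt(-1345 + 1532) + 426) - 871 = (sqrt(187) + 426) - 871 = (426 + sqrt(187)) - 871 = -445 + sqrt(187)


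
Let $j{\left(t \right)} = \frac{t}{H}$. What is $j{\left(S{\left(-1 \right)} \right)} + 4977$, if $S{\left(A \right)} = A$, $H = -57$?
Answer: $\frac{283690}{57} \approx 4977.0$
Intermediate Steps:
$j{\left(t \right)} = - \frac{t}{57}$ ($j{\left(t \right)} = \frac{t}{-57} = t \left(- \frac{1}{57}\right) = - \frac{t}{57}$)
$j{\left(S{\left(-1 \right)} \right)} + 4977 = \left(- \frac{1}{57}\right) \left(-1\right) + 4977 = \frac{1}{57} + 4977 = \frac{283690}{57}$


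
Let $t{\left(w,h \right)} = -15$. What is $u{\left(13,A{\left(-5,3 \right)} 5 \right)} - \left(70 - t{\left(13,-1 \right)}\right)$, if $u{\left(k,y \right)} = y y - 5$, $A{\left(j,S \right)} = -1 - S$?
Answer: $310$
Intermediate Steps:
$u{\left(k,y \right)} = -5 + y^{2}$ ($u{\left(k,y \right)} = y^{2} - 5 = -5 + y^{2}$)
$u{\left(13,A{\left(-5,3 \right)} 5 \right)} - \left(70 - t{\left(13,-1 \right)}\right) = \left(-5 + \left(\left(-1 - 3\right) 5\right)^{2}\right) - \left(70 - -15\right) = \left(-5 + \left(\left(-1 - 3\right) 5\right)^{2}\right) - \left(70 + 15\right) = \left(-5 + \left(\left(-4\right) 5\right)^{2}\right) - 85 = \left(-5 + \left(-20\right)^{2}\right) - 85 = \left(-5 + 400\right) - 85 = 395 - 85 = 310$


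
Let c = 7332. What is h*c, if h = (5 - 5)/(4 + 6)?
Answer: 0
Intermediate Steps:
h = 0 (h = 0/10 = 0*(⅒) = 0)
h*c = 0*7332 = 0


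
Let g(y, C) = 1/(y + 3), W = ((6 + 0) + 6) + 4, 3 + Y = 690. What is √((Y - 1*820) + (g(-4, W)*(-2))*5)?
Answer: I*√123 ≈ 11.091*I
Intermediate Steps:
Y = 687 (Y = -3 + 690 = 687)
W = 16 (W = (6 + 6) + 4 = 12 + 4 = 16)
g(y, C) = 1/(3 + y)
√((Y - 1*820) + (g(-4, W)*(-2))*5) = √((687 - 1*820) + (-2/(3 - 4))*5) = √((687 - 820) + (-2/(-1))*5) = √(-133 - 1*(-2)*5) = √(-133 + 2*5) = √(-133 + 10) = √(-123) = I*√123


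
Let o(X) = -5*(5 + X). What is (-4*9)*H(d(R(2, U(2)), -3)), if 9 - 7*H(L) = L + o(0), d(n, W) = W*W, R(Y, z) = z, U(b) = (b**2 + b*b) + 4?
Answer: -900/7 ≈ -128.57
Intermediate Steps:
U(b) = 4 + 2*b**2 (U(b) = (b**2 + b**2) + 4 = 2*b**2 + 4 = 4 + 2*b**2)
o(X) = -25 - 5*X
d(n, W) = W**2
H(L) = 34/7 - L/7 (H(L) = 9/7 - (L + (-25 - 5*0))/7 = 9/7 - (L + (-25 + 0))/7 = 9/7 - (L - 25)/7 = 9/7 - (-25 + L)/7 = 9/7 + (25/7 - L/7) = 34/7 - L/7)
(-4*9)*H(d(R(2, U(2)), -3)) = (-4*9)*(34/7 - 1/7*(-3)**2) = -36*(34/7 - 1/7*9) = -36*(34/7 - 9/7) = -36*25/7 = -900/7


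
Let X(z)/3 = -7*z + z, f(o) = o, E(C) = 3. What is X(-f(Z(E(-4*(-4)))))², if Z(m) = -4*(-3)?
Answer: 46656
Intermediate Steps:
Z(m) = 12
X(z) = -18*z (X(z) = 3*(-7*z + z) = 3*(-6*z) = -18*z)
X(-f(Z(E(-4*(-4)))))² = (-(-18)*12)² = (-18*(-12))² = 216² = 46656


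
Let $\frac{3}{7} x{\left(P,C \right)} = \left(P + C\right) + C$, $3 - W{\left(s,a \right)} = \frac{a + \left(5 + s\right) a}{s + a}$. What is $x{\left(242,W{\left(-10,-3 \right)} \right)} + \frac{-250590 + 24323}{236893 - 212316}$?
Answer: $\frac{549958259}{958503} \approx 573.77$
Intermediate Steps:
$W{\left(s,a \right)} = 3 - \frac{a + a \left(5 + s\right)}{a + s}$ ($W{\left(s,a \right)} = 3 - \frac{a + \left(5 + s\right) a}{s + a} = 3 - \frac{a + a \left(5 + s\right)}{a + s}$)
$x{\left(P,C \right)} = \frac{7 P}{3} + \frac{14 C}{3}$ ($x{\left(P,C \right)} = \frac{7 \left(\left(P + C\right) + C\right)}{3} = \frac{7 \left(\left(C + P\right) + C\right)}{3} = \frac{7 \left(P + 2 C\right)}{3} = \frac{7 P}{3} + \frac{14 C}{3}$)
$x{\left(242,W{\left(-10,-3 \right)} \right)} + \frac{-250590 + 24323}{236893 - 212316} = \left(\frac{7}{3} \cdot 242 + \frac{14 \frac{\left(-3\right) \left(-3\right) + 3 \left(-10\right) - \left(-3\right) \left(-10\right)}{-3 - 10}}{3}\right) + \frac{-250590 + 24323}{236893 - 212316} = \left(\frac{1694}{3} + \frac{14 \frac{9 - 30 - 30}{-13}}{3}\right) - \frac{226267}{24577} = \left(\frac{1694}{3} + \frac{14 \left(\left(- \frac{1}{13}\right) \left(-51\right)\right)}{3}\right) - \frac{226267}{24577} = \left(\frac{1694}{3} + \frac{14}{3} \cdot \frac{51}{13}\right) - \frac{226267}{24577} = \left(\frac{1694}{3} + \frac{238}{13}\right) - \frac{226267}{24577} = \frac{22736}{39} - \frac{226267}{24577} = \frac{549958259}{958503}$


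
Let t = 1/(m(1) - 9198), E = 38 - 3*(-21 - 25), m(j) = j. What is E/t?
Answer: -1618672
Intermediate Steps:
E = 176 (E = 38 - 3*(-46) = 38 + 138 = 176)
t = -1/9197 (t = 1/(1 - 9198) = 1/(-9197) = -1/9197 ≈ -0.00010873)
E/t = 176/(-1/9197) = 176*(-9197) = -1618672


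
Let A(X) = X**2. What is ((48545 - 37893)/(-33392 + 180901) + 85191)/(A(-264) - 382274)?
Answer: -12566449871/46108068202 ≈ -0.27254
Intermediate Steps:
((48545 - 37893)/(-33392 + 180901) + 85191)/(A(-264) - 382274) = ((48545 - 37893)/(-33392 + 180901) + 85191)/((-264)**2 - 382274) = (10652/147509 + 85191)/(69696 - 382274) = (10652*(1/147509) + 85191)/(-312578) = (10652/147509 + 85191)*(-1/312578) = (12566449871/147509)*(-1/312578) = -12566449871/46108068202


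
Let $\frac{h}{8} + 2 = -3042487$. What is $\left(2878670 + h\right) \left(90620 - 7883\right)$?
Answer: $-1775638779354$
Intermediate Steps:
$h = -24339912$ ($h = -16 + 8 \left(-3042487\right) = -16 - 24339896 = -24339912$)
$\left(2878670 + h\right) \left(90620 - 7883\right) = \left(2878670 - 24339912\right) \left(90620 - 7883\right) = \left(-21461242\right) 82737 = -1775638779354$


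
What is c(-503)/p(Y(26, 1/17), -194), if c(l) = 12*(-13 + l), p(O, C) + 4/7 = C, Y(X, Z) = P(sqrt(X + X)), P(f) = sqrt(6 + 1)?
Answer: 7224/227 ≈ 31.824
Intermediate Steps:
P(f) = sqrt(7)
Y(X, Z) = sqrt(7)
p(O, C) = -4/7 + C
c(l) = -156 + 12*l
c(-503)/p(Y(26, 1/17), -194) = (-156 + 12*(-503))/(-4/7 - 194) = (-156 - 6036)/(-1362/7) = -6192*(-7/1362) = 7224/227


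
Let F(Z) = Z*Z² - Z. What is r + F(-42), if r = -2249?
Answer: -76295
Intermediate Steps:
F(Z) = Z³ - Z
r + F(-42) = -2249 + ((-42)³ - 1*(-42)) = -2249 + (-74088 + 42) = -2249 - 74046 = -76295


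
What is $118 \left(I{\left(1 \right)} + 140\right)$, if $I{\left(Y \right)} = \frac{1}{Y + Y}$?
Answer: $16579$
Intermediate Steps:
$I{\left(Y \right)} = \frac{1}{2 Y}$
$118 \left(I{\left(1 \right)} + 140\right) = 118 \left(\frac{1}{2 \cdot 1} + 140\right) = 118 \left(\frac{1}{2} \cdot 1 + 140\right) = 118 \left(\frac{1}{2} + 140\right) = 118 \cdot \frac{281}{2} = 16579$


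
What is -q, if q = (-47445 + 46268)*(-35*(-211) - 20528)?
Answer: -15469311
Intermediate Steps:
q = 15469311 (q = -1177*(7385 - 20528) = -1177*(-13143) = 15469311)
-q = -1*15469311 = -15469311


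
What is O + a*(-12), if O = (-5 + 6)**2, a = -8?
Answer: 97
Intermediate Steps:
O = 1 (O = 1**2 = 1)
O + a*(-12) = 1 - 8*(-12) = 1 + 96 = 97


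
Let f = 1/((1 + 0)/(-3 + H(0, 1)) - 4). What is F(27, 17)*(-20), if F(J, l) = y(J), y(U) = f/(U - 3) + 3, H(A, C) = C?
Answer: -1615/27 ≈ -59.815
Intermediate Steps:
f = -2/9 (f = 1/((1 + 0)/(-3 + 1) - 4) = 1/(1/(-2) - 4) = 1/(1*(-½) - 4) = 1/(-½ - 4) = 1/(-9/2) = -2/9 ≈ -0.22222)
y(U) = 3 - 2/(9*(-3 + U)) (y(U) = -2/(9*(U - 3)) + 3 = -2/(9*(-3 + U)) + 3 = 3 - 2/(9*(-3 + U)))
F(J, l) = (-83 + 27*J)/(9*(-3 + J))
F(27, 17)*(-20) = ((-83 + 27*27)/(9*(-3 + 27)))*(-20) = ((⅑)*(-83 + 729)/24)*(-20) = ((⅑)*(1/24)*646)*(-20) = (323/108)*(-20) = -1615/27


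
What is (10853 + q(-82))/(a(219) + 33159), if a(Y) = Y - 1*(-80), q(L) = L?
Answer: 10771/33458 ≈ 0.32193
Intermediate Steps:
a(Y) = 80 + Y (a(Y) = Y + 80 = 80 + Y)
(10853 + q(-82))/(a(219) + 33159) = (10853 - 82)/((80 + 219) + 33159) = 10771/(299 + 33159) = 10771/33458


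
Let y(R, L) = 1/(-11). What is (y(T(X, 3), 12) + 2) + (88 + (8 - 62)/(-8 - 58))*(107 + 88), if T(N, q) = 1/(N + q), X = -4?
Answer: 190536/11 ≈ 17321.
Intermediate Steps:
y(R, L) = -1/11
(y(T(X, 3), 12) + 2) + (88 + (8 - 62)/(-8 - 58))*(107 + 88) = (-1/11 + 2) + (88 + (8 - 62)/(-8 - 58))*(107 + 88) = 21/11 + (88 - 54/(-66))*195 = 21/11 + (88 - 54*(-1/66))*195 = 21/11 + (88 + 9/11)*195 = 21/11 + (977/11)*195 = 21/11 + 190515/11 = 190536/11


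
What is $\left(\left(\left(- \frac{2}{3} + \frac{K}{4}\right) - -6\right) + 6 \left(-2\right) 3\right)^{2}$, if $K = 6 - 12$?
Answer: $\frac{37249}{36} \approx 1034.7$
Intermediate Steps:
$K = -6$ ($K = 6 - 12 = -6$)
$\left(\left(\left(- \frac{2}{3} + \frac{K}{4}\right) - -6\right) + 6 \left(-2\right) 3\right)^{2} = \left(\left(\left(- \frac{2}{3} - \frac{6}{4}\right) - -6\right) + 6 \left(-2\right) 3\right)^{2} = \left(\left(\left(\left(-2\right) \frac{1}{3} - \frac{3}{2}\right) + 6\right) - 36\right)^{2} = \left(\left(\left(- \frac{2}{3} - \frac{3}{2}\right) + 6\right) - 36\right)^{2} = \left(\left(- \frac{13}{6} + 6\right) - 36\right)^{2} = \left(\frac{23}{6} - 36\right)^{2} = \left(- \frac{193}{6}\right)^{2} = \frac{37249}{36}$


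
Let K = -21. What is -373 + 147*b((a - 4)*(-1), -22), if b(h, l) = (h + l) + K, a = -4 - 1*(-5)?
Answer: -6253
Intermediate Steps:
a = 1 (a = -4 + 5 = 1)
b(h, l) = -21 + h + l (b(h, l) = (h + l) - 21 = -21 + h + l)
-373 + 147*b((a - 4)*(-1), -22) = -373 + 147*(-21 + (1 - 4)*(-1) - 22) = -373 + 147*(-21 - 3*(-1) - 22) = -373 + 147*(-21 + 3 - 22) = -373 + 147*(-40) = -373 - 5880 = -6253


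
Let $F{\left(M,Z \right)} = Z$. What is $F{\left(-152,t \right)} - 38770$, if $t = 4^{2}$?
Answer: $-38754$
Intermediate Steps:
$t = 16$
$F{\left(-152,t \right)} - 38770 = 16 - 38770 = -38754$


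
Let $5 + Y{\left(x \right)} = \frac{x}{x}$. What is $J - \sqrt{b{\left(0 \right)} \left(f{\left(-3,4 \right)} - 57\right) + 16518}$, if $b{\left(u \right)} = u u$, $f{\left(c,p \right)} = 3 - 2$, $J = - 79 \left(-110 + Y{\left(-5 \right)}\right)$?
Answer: $9006 - \sqrt{16518} \approx 8877.5$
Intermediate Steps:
$Y{\left(x \right)} = -4$ ($Y{\left(x \right)} = -5 + \frac{x}{x} = -5 + 1 = -4$)
$J = 9006$ ($J = - 79 \left(-110 - 4\right) = \left(-79\right) \left(-114\right) = 9006$)
$f{\left(c,p \right)} = 1$ ($f{\left(c,p \right)} = 3 - 2 = 1$)
$b{\left(u \right)} = u^{2}$
$J - \sqrt{b{\left(0 \right)} \left(f{\left(-3,4 \right)} - 57\right) + 16518} = 9006 - \sqrt{0^{2} \left(1 - 57\right) + 16518} = 9006 - \sqrt{0 \left(-56\right) + 16518} = 9006 - \sqrt{0 + 16518} = 9006 - \sqrt{16518}$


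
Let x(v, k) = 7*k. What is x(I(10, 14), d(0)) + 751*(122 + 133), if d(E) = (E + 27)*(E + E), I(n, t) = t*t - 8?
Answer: 191505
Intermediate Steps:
I(n, t) = -8 + t² (I(n, t) = t² - 8 = -8 + t²)
d(E) = 2*E*(27 + E) (d(E) = (27 + E)*(2*E) = 2*E*(27 + E))
x(I(10, 14), d(0)) + 751*(122 + 133) = 7*(2*0*(27 + 0)) + 751*(122 + 133) = 7*(2*0*27) + 751*255 = 7*0 + 191505 = 0 + 191505 = 191505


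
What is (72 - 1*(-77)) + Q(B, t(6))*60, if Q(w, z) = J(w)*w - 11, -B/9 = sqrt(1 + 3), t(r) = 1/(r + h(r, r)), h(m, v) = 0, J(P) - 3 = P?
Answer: 15689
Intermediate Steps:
J(P) = 3 + P
t(r) = 1/r (t(r) = 1/(r + 0) = 1/r)
B = -18 (B = -9*sqrt(1 + 3) = -9*sqrt(4) = -9*2 = -18)
Q(w, z) = -11 + w*(3 + w) (Q(w, z) = (3 + w)*w - 11 = w*(3 + w) - 11 = -11 + w*(3 + w))
(72 - 1*(-77)) + Q(B, t(6))*60 = (72 - 1*(-77)) + (-11 - 18*(3 - 18))*60 = (72 + 77) + (-11 - 18*(-15))*60 = 149 + (-11 + 270)*60 = 149 + 259*60 = 149 + 15540 = 15689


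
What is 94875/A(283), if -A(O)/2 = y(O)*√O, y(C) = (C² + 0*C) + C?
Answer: -94875*√283/45490552 ≈ -0.035085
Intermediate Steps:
y(C) = C + C² (y(C) = (C² + 0) + C = C² + C = C + C²)
A(O) = -2*O^(3/2)*(1 + O) (A(O) = -2*O*(1 + O)*√O = -2*O^(3/2)*(1 + O))
94875/A(283) = 94875/((2*283^(3/2)*(-1 - 1*283))) = 94875/((2*(283*√283)*(-1 - 283))) = 94875/((2*(283*√283)*(-284))) = 94875/((-160744*√283)) = 94875*(-√283/45490552) = -94875*√283/45490552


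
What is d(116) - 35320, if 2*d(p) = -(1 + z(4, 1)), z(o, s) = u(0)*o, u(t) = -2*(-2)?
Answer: -70657/2 ≈ -35329.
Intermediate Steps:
u(t) = 4
z(o, s) = 4*o
d(p) = -17/2 (d(p) = (-(1 + 4*4))/2 = (-(1 + 16))/2 = (-1*17)/2 = (½)*(-17) = -17/2)
d(116) - 35320 = -17/2 - 35320 = -70657/2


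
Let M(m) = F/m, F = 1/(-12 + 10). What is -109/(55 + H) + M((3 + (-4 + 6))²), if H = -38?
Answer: -5467/850 ≈ -6.4318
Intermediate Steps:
F = -½ (F = 1/(-2) = -½ ≈ -0.50000)
M(m) = -1/(2*m)
-109/(55 + H) + M((3 + (-4 + 6))²) = -109/(55 - 38) - 1/(2*(3 + (-4 + 6))²) = -109/17 - 1/(2*(3 + 2)²) = (1/17)*(-109) - 1/(2*(5²)) = -109/17 - ½/25 = -109/17 - ½*1/25 = -109/17 - 1/50 = -5467/850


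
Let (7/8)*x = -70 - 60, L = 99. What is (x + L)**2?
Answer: 120409/49 ≈ 2457.3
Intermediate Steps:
x = -1040/7 (x = 8*(-70 - 60)/7 = (8/7)*(-130) = -1040/7 ≈ -148.57)
(x + L)**2 = (-1040/7 + 99)**2 = (-347/7)**2 = 120409/49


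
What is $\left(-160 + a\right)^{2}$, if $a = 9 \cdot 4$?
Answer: $15376$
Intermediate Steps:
$a = 36$
$\left(-160 + a\right)^{2} = \left(-160 + 36\right)^{2} = \left(-124\right)^{2} = 15376$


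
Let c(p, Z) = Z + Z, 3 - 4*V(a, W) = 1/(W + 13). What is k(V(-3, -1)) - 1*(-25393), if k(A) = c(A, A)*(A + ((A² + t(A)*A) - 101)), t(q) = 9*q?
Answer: 698237119/27648 ≈ 25255.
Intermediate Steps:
V(a, W) = ¾ - 1/(4*(13 + W)) (V(a, W) = ¾ - 1/(4*(W + 13)) = ¾ - 1/(4*(13 + W)))
c(p, Z) = 2*Z
k(A) = 2*A*(-101 + A + 10*A²) (k(A) = (2*A)*(A + ((A² + (9*A)*A) - 101)) = (2*A)*(A + ((A² + 9*A²) - 101)) = (2*A)*(A + (10*A² - 101)) = (2*A)*(A + (-101 + 10*A²)) = (2*A)*(-101 + A + 10*A²) = 2*A*(-101 + A + 10*A²))
k(V(-3, -1)) - 1*(-25393) = 2*((38 + 3*(-1))/(4*(13 - 1)))*(-101 + (38 + 3*(-1))/(4*(13 - 1)) + 10*((38 + 3*(-1))/(4*(13 - 1)))²) - 1*(-25393) = 2*((¼)*(38 - 3)/12)*(-101 + (¼)*(38 - 3)/12 + 10*((¼)*(38 - 3)/12)²) + 25393 = 2*((¼)*(1/12)*35)*(-101 + (¼)*(1/12)*35 + 10*((¼)*(1/12)*35)²) + 25393 = 2*(35/48)*(-101 + 35/48 + 10*(35/48)²) + 25393 = 2*(35/48)*(-101 + 35/48 + 10*(1225/2304)) + 25393 = 2*(35/48)*(-101 + 35/48 + 6125/1152) + 25393 = 2*(35/48)*(-109387/1152) + 25393 = -3828545/27648 + 25393 = 698237119/27648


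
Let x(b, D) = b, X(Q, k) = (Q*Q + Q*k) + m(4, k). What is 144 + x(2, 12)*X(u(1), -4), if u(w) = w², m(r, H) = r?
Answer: 146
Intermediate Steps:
X(Q, k) = 4 + Q² + Q*k (X(Q, k) = (Q*Q + Q*k) + 4 = (Q² + Q*k) + 4 = 4 + Q² + Q*k)
144 + x(2, 12)*X(u(1), -4) = 144 + 2*(4 + (1²)² + 1²*(-4)) = 144 + 2*(4 + 1² + 1*(-4)) = 144 + 2*(4 + 1 - 4) = 144 + 2*1 = 144 + 2 = 146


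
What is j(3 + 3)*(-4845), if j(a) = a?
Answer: -29070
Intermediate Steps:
j(3 + 3)*(-4845) = (3 + 3)*(-4845) = 6*(-4845) = -29070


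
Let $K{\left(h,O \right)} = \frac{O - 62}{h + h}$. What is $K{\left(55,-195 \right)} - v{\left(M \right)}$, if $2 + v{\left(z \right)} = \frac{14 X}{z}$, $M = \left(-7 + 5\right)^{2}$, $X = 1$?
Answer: $- \frac{211}{55} \approx -3.8364$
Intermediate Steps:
$K{\left(h,O \right)} = \frac{-62 + O}{2 h}$
$M = 4$ ($M = \left(-2\right)^{2} = 4$)
$v{\left(z \right)} = -2 + \frac{14}{z}$ ($v{\left(z \right)} = -2 + \frac{14 \cdot 1}{z} = -2 + \frac{14}{z}$)
$K{\left(55,-195 \right)} - v{\left(M \right)} = \frac{-62 - 195}{2 \cdot 55} - \left(-2 + \frac{14}{4}\right) = \frac{1}{2} \cdot \frac{1}{55} \left(-257\right) - \left(-2 + 14 \cdot \frac{1}{4}\right) = - \frac{257}{110} - \left(-2 + \frac{7}{2}\right) = - \frac{257}{110} - \frac{3}{2} = - \frac{211}{55}$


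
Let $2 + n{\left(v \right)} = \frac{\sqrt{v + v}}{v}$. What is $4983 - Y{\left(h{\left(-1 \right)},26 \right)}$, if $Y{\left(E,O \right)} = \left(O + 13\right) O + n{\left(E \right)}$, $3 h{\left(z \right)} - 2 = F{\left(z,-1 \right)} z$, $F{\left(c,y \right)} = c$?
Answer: $3971 - \sqrt{2} \approx 3969.6$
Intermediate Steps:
$n{\left(v \right)} = -2 + \frac{\sqrt{2}}{\sqrt{v}}$ ($n{\left(v \right)} = -2 + \frac{\sqrt{v + v}}{v} = -2 + \frac{\sqrt{2 v}}{v} = -2 + \frac{\sqrt{2} \sqrt{v}}{v} = -2 + \frac{\sqrt{2}}{\sqrt{v}}$)
$h{\left(z \right)} = \frac{2}{3} + \frac{z^{2}}{3}$ ($h{\left(z \right)} = \frac{2}{3} + \frac{z z}{3} = \frac{2}{3} + \frac{z^{2}}{3}$)
$Y{\left(E,O \right)} = -2 + O \left(13 + O\right) + \frac{\sqrt{2}}{\sqrt{E}}$ ($Y{\left(E,O \right)} = \left(O + 13\right) O - \left(2 - \frac{\sqrt{2}}{\sqrt{E}}\right) = \left(13 + O\right) O - \left(2 - \frac{\sqrt{2}}{\sqrt{E}}\right) = O \left(13 + O\right) - \left(2 - \frac{\sqrt{2}}{\sqrt{E}}\right) = -2 + O \left(13 + O\right) + \frac{\sqrt{2}}{\sqrt{E}}$)
$4983 - Y{\left(h{\left(-1 \right)},26 \right)} = 4983 - \left(-2 + 26^{2} + 13 \cdot 26 + \frac{\sqrt{2}}{\sqrt{\frac{2}{3} + \frac{\left(-1\right)^{2}}{3}}}\right) = 4983 - \left(-2 + 676 + 338 + \frac{\sqrt{2}}{\sqrt{\frac{2}{3} + \frac{1}{3} \cdot 1}}\right) = 4983 - \left(-2 + 676 + 338 + \frac{\sqrt{2}}{\sqrt{\frac{2}{3} + \frac{1}{3}}}\right) = 4983 - \left(-2 + 676 + 338 + \sqrt{2} \frac{1}{\sqrt{1}}\right) = 4983 - \left(-2 + 676 + 338 + \sqrt{2} \cdot 1\right) = 4983 - \left(-2 + 676 + 338 + \sqrt{2}\right) = 4983 - \left(1012 + \sqrt{2}\right) = 3971 - \sqrt{2}$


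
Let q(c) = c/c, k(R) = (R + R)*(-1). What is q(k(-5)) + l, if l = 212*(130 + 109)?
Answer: 50669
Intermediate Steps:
k(R) = -2*R (k(R) = (2*R)*(-1) = -2*R)
q(c) = 1
l = 50668 (l = 212*239 = 50668)
q(k(-5)) + l = 1 + 50668 = 50669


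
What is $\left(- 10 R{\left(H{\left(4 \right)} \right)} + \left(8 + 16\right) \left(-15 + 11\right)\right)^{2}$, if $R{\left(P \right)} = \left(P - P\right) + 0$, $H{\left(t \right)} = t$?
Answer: $9216$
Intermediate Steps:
$R{\left(P \right)} = 0$ ($R{\left(P \right)} = 0 + 0 = 0$)
$\left(- 10 R{\left(H{\left(4 \right)} \right)} + \left(8 + 16\right) \left(-15 + 11\right)\right)^{2} = \left(\left(-10\right) 0 + \left(8 + 16\right) \left(-15 + 11\right)\right)^{2} = \left(0 + 24 \left(-4\right)\right)^{2} = \left(0 - 96\right)^{2} = \left(-96\right)^{2} = 9216$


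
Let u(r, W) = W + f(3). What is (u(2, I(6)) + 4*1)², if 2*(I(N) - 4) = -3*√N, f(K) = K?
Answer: 269/2 - 33*√6 ≈ 53.667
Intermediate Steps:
I(N) = 4 - 3*√N/2 (I(N) = 4 + (-3*√N)/2 = 4 - 3*√N/2)
u(r, W) = 3 + W (u(r, W) = W + 3 = 3 + W)
(u(2, I(6)) + 4*1)² = ((3 + (4 - 3*√6/2)) + 4*1)² = ((7 - 3*√6/2) + 4)² = (11 - 3*√6/2)²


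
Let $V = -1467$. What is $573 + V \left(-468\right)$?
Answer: $687129$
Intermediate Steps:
$573 + V \left(-468\right) = 573 - -686556 = 573 + 686556 = 687129$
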